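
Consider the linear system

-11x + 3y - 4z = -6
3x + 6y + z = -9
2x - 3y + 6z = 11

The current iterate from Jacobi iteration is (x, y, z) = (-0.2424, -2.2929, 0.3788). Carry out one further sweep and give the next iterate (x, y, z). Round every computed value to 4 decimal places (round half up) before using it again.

One sweep:
  x = (-6 - (3)·-2.2929 - (-4)·0.3788) / (-11) = -0.2176
  y = (-9 - (3)·-0.2424 - (1)·0.3788) / (6) = -1.4419
  z = (11 - (2)·-0.2424 - (-3)·-2.2929) / (6) = 0.7677

(-0.2176, -1.4419, 0.7677)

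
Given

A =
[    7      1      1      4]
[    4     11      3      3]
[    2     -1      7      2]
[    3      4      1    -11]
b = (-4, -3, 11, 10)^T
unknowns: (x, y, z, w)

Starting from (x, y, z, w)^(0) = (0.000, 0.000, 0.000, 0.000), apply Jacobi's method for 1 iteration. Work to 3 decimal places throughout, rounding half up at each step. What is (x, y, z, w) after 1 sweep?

Iteration 1:
  x = (-4 - (1)·0.000 - (1)·0.000 - (4)·0.000) / (7) = -0.571
  y = (-3 - (4)·0.000 - (3)·0.000 - (3)·0.000) / (11) = -0.273
  z = (11 - (2)·0.000 - (-1)·0.000 - (2)·0.000) / (7) = 1.571
  w = (10 - (3)·0.000 - (4)·0.000 - (1)·0.000) / (-11) = -0.909

(-0.571, -0.273, 1.571, -0.909)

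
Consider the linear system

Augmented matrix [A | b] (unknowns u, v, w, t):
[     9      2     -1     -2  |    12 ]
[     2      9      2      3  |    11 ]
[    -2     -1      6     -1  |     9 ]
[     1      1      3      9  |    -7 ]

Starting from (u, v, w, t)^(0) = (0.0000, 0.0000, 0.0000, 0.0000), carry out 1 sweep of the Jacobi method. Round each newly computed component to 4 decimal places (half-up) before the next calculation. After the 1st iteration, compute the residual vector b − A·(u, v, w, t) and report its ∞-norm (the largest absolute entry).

Iteration 1:
  u = (12 - (2)·0.0000 - (-1)·0.0000 - (-2)·0.0000) / (9) = 1.3333
  v = (11 - (2)·0.0000 - (2)·0.0000 - (3)·0.0000) / (9) = 1.2222
  w = (9 - (-2)·0.0000 - (-1)·0.0000 - (-1)·0.0000) / (6) = 1.5000
  t = (-7 - (1)·0.0000 - (1)·0.0000 - (3)·0.0000) / (9) = -0.7778
Residual b − A·x = (-2.4997, -3.3330, 3.1110, -7.0553); ∞-norm = 7.0553

7.0553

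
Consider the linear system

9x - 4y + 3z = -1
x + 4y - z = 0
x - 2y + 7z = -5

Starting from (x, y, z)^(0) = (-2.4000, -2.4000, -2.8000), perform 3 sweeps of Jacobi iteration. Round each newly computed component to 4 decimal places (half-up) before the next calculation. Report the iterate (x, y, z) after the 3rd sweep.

(0.0345, -0.2262, -0.8005)

Iteration 1:
  x = (-1 - (-4)·-2.4000 - (3)·-2.8000) / (9) = -0.2444
  y = (0 - (1)·-2.4000 - (-1)·-2.8000) / (4) = -0.1000
  z = (-5 - (1)·-2.4000 - (-2)·-2.4000) / (7) = -1.0571
Iteration 2:
  x = (-1 - (-4)·-0.1000 - (3)·-1.0571) / (9) = 0.1968
  y = (0 - (1)·-0.2444 - (-1)·-1.0571) / (4) = -0.2032
  z = (-5 - (1)·-0.2444 - (-2)·-0.1000) / (7) = -0.7079
Iteration 3:
  x = (-1 - (-4)·-0.2032 - (3)·-0.7079) / (9) = 0.0345
  y = (0 - (1)·0.1968 - (-1)·-0.7079) / (4) = -0.2262
  z = (-5 - (1)·0.1968 - (-2)·-0.2032) / (7) = -0.8005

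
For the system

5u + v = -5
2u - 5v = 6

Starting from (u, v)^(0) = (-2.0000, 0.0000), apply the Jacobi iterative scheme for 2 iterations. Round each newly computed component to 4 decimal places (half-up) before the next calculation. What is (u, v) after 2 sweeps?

Iteration 1:
  u = (-5 - (1)·0.0000) / (5) = -1.0000
  v = (6 - (2)·-2.0000) / (-5) = -2.0000
Iteration 2:
  u = (-5 - (1)·-2.0000) / (5) = -0.6000
  v = (6 - (2)·-1.0000) / (-5) = -1.6000

(-0.6000, -1.6000)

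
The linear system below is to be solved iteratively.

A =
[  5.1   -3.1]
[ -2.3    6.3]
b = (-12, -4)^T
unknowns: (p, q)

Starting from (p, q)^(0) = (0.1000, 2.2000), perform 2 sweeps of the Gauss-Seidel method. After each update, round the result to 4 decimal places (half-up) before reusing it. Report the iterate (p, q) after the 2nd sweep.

(-2.9642, -1.7171)

Iteration 1:
  p = (-12 - (-3.1)·2.2000) / (5.1) = -1.0157
  q = (-4 - (-2.3)·-1.0157) / (6.3) = -1.0057
Iteration 2:
  p = (-12 - (-3.1)·-1.0057) / (5.1) = -2.9642
  q = (-4 - (-2.3)·-2.9642) / (6.3) = -1.7171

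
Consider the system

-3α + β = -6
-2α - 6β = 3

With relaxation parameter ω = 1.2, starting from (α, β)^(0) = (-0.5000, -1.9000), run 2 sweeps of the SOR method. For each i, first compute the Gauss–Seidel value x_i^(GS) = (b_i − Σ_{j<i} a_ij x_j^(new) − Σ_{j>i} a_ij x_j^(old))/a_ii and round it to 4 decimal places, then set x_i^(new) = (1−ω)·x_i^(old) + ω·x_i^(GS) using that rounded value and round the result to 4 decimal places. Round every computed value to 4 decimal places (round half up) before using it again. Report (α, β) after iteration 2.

Iteration 1:
  α: GS value = (-6 - (1)·-1.9000) / (-3) = 1.3667;  α ← (1−ω)·-0.5000 + ω·1.3667 = 1.7400
  β: GS value = (3 - (-2)·1.7400) / (-6) = -1.0800;  β ← (1−ω)·-1.9000 + ω·-1.0800 = -0.9160
Iteration 2:
  α: GS value = (-6 - (1)·-0.9160) / (-3) = 1.6947;  α ← (1−ω)·1.7400 + ω·1.6947 = 1.6856
  β: GS value = (3 - (-2)·1.6856) / (-6) = -1.0619;  β ← (1−ω)·-0.9160 + ω·-1.0619 = -1.0911

(1.6856, -1.0911)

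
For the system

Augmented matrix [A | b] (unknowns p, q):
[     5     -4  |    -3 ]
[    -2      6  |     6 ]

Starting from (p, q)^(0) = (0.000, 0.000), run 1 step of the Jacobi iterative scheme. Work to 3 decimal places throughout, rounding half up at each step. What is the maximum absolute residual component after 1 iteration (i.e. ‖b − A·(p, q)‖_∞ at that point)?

4.000

Iteration 1:
  p = (-3 - (-4)·0.000) / (5) = -0.600
  q = (6 - (-2)·0.000) / (6) = 1.000
Residual b − A·x = (4.000, -1.200); ∞-norm = 4.000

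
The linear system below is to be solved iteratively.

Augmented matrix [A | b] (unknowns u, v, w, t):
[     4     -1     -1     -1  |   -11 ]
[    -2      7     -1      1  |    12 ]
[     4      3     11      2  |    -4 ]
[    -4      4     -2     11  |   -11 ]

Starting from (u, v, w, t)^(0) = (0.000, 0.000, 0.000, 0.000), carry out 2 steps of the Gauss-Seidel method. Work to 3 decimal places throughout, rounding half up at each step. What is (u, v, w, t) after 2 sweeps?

(-2.989, 1.239, 0.798, -2.392)

Iteration 1:
  u = (-11 - (-1)·0.000 - (-1)·0.000 - (-1)·0.000) / (4) = -2.750
  v = (12 - (-2)·-2.750 - (-1)·0.000 - (1)·0.000) / (7) = 0.929
  w = (-4 - (4)·-2.750 - (3)·0.929 - (2)·0.000) / (11) = 0.383
  t = (-11 - (-4)·-2.750 - (4)·0.929 - (-2)·0.383) / (11) = -2.268
Iteration 2:
  u = (-11 - (-1)·0.929 - (-1)·0.383 - (-1)·-2.268) / (4) = -2.989
  v = (12 - (-2)·-2.989 - (-1)·0.383 - (1)·-2.268) / (7) = 1.239
  w = (-4 - (4)·-2.989 - (3)·1.239 - (2)·-2.268) / (11) = 0.798
  t = (-11 - (-4)·-2.989 - (4)·1.239 - (-2)·0.798) / (11) = -2.392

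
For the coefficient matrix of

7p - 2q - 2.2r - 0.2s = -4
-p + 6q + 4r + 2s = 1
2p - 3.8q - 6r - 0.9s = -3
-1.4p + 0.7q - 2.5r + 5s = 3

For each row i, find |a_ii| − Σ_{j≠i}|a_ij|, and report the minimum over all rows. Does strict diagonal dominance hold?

-1

row 1: |7| − (2+2.2+0.2) = 2.6
row 2: |6| − (1+4+2) = -1
row 3: |-6| − (2+3.8+0.9) = -0.7
row 4: |5| − (1.4+0.7+2.5) = 0.4
minimum over rows = -1 → not strictly diagonally dominant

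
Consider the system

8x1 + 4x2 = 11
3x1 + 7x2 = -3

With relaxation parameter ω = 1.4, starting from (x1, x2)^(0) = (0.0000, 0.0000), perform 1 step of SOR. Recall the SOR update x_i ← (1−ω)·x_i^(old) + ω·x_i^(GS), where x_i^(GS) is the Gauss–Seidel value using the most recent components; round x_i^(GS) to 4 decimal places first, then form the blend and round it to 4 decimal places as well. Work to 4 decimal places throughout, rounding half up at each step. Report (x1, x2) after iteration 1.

(1.9250, -1.7550)

Iteration 1:
  x1: GS value = (11 - (4)·0.0000) / (8) = 1.3750;  x1 ← (1−ω)·0.0000 + ω·1.3750 = 1.9250
  x2: GS value = (-3 - (3)·1.9250) / (7) = -1.2536;  x2 ← (1−ω)·0.0000 + ω·-1.2536 = -1.7550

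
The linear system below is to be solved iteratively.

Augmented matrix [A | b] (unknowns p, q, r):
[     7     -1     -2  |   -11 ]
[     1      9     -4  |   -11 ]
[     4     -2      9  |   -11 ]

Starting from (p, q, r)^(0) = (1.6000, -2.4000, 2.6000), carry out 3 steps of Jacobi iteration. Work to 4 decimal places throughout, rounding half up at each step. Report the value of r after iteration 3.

Iteration 1:
  p = (-11 - (-1)·-2.4000 - (-2)·2.6000) / (7) = -1.1714
  q = (-11 - (1)·1.6000 - (-4)·2.6000) / (9) = -0.2444
  r = (-11 - (4)·1.6000 - (-2)·-2.4000) / (9) = -2.4667
Iteration 2:
  p = (-11 - (-1)·-0.2444 - (-2)·-2.4667) / (7) = -2.3111
  q = (-11 - (1)·-1.1714 - (-4)·-2.4667) / (9) = -2.1884
  r = (-11 - (4)·-1.1714 - (-2)·-0.2444) / (9) = -0.7559
Iteration 3:
  p = (-11 - (-1)·-2.1884 - (-2)·-0.7559) / (7) = -2.1000
  q = (-11 - (1)·-2.3111 - (-4)·-0.7559) / (9) = -1.3014
  r = (-11 - (4)·-2.3111 - (-2)·-2.1884) / (9) = -0.6814

-0.6814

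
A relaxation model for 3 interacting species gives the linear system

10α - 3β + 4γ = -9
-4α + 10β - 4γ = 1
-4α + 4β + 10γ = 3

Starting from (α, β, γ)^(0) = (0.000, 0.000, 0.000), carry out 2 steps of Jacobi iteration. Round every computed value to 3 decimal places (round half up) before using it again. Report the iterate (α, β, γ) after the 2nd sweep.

Iteration 1:
  α = (-9 - (-3)·0.000 - (4)·0.000) / (10) = -0.900
  β = (1 - (-4)·0.000 - (-4)·0.000) / (10) = 0.100
  γ = (3 - (-4)·0.000 - (4)·0.000) / (10) = 0.300
Iteration 2:
  α = (-9 - (-3)·0.100 - (4)·0.300) / (10) = -0.990
  β = (1 - (-4)·-0.900 - (-4)·0.300) / (10) = -0.140
  γ = (3 - (-4)·-0.900 - (4)·0.100) / (10) = -0.100

(-0.990, -0.140, -0.100)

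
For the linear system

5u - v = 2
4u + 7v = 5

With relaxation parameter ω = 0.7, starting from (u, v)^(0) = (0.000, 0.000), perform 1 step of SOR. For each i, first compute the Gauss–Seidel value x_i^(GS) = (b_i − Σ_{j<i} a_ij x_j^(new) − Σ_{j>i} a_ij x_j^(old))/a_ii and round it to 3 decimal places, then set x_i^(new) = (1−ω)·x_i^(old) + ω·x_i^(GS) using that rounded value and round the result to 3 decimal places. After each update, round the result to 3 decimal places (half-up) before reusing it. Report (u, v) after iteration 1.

(0.280, 0.388)

Iteration 1:
  u: GS value = (2 - (-1)·0.000) / (5) = 0.400;  u ← (1−ω)·0.000 + ω·0.400 = 0.280
  v: GS value = (5 - (4)·0.280) / (7) = 0.554;  v ← (1−ω)·0.000 + ω·0.554 = 0.388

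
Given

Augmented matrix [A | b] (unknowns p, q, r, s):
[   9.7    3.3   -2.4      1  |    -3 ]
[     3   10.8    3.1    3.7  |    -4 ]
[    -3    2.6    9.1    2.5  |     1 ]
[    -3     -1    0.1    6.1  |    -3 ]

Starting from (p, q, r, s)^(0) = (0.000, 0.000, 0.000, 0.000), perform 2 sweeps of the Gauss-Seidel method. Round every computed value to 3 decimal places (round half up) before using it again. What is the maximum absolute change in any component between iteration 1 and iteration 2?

Iteration 1:
  p = (-3 - (3.3)·0.000 - (-2.4)·0.000 - (1)·0.000) / (9.7) = -0.309
  q = (-4 - (3)·-0.309 - (3.1)·0.000 - (3.7)·0.000) / (10.8) = -0.285
  r = (1 - (-3)·-0.309 - (2.6)·-0.285 - (2.5)·0.000) / (9.1) = 0.089
  s = (-3 - (-3)·-0.309 - (-1)·-0.285 - (0.1)·0.089) / (6.1) = -0.692
Iteration 2:
  p = (-3 - (3.3)·-0.285 - (-2.4)·0.089 - (1)·-0.692) / (9.7) = -0.119
  q = (-4 - (3)·-0.119 - (3.1)·0.089 - (3.7)·-0.692) / (10.8) = -0.126
  r = (1 - (-3)·-0.119 - (2.6)·-0.126 - (2.5)·-0.692) / (9.1) = 0.297
  s = (-3 - (-3)·-0.119 - (-1)·-0.126 - (0.1)·0.297) / (6.1) = -0.576
Change: (0.190, 0.159, 0.208, 0.116) → max |·| = 0.208

0.208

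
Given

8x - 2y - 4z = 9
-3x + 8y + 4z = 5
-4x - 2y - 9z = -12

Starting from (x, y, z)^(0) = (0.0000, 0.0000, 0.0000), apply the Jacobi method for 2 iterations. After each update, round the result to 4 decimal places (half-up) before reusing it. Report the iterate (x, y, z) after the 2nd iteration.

(1.9479, 0.3802, 0.6944)

Iteration 1:
  x = (9 - (-2)·0.0000 - (-4)·0.0000) / (8) = 1.1250
  y = (5 - (-3)·0.0000 - (4)·0.0000) / (8) = 0.6250
  z = (-12 - (-4)·0.0000 - (-2)·0.0000) / (-9) = 1.3333
Iteration 2:
  x = (9 - (-2)·0.6250 - (-4)·1.3333) / (8) = 1.9479
  y = (5 - (-3)·1.1250 - (4)·1.3333) / (8) = 0.3802
  z = (-12 - (-4)·1.1250 - (-2)·0.6250) / (-9) = 0.6944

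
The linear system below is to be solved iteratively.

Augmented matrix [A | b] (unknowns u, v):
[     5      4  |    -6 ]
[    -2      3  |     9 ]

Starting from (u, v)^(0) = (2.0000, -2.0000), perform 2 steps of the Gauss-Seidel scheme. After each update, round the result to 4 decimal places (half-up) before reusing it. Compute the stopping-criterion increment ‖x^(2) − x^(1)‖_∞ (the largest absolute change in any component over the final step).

4.2134

Iteration 1:
  u = (-6 - (4)·-2.0000) / (5) = 0.4000
  v = (9 - (-2)·0.4000) / (3) = 3.2667
Iteration 2:
  u = (-6 - (4)·3.2667) / (5) = -3.8134
  v = (9 - (-2)·-3.8134) / (3) = 0.4577
Change: (-4.2134, -2.8090) → max |·| = 4.2134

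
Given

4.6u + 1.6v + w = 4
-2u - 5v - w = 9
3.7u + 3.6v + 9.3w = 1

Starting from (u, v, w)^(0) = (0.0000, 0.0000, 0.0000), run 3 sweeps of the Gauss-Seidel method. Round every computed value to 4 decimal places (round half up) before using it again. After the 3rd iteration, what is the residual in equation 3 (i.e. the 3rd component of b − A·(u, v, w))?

0.0005

Iteration 1:
  u = (4 - (1.6)·0.0000 - (1)·0.0000) / (4.6) = 0.8696
  v = (9 - (-2)·0.8696 - (-1)·0.0000) / (-5) = -2.1478
  w = (1 - (3.7)·0.8696 - (3.6)·-2.1478) / (9.3) = 0.5930
Iteration 2:
  u = (4 - (1.6)·-2.1478 - (1)·0.5930) / (4.6) = 1.4877
  v = (9 - (-2)·1.4877 - (-1)·0.5930) / (-5) = -2.5137
  w = (1 - (3.7)·1.4877 - (3.6)·-2.5137) / (9.3) = 0.4887
Iteration 3:
  u = (4 - (1.6)·-2.5137 - (1)·0.4887) / (4.6) = 1.6377
  v = (9 - (-2)·1.6377 - (-1)·0.4887) / (-5) = -2.5528
  w = (1 - (3.7)·1.6377 - (3.6)·-2.5528) / (9.3) = 0.4441
Residual b − A·x = (0.1070, -0.0445, 0.0005)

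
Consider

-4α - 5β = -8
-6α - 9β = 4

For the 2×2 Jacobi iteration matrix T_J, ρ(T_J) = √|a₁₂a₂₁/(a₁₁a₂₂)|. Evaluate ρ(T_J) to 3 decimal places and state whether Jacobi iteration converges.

a₁₂a₂₁/(a₁₁a₂₂) = (-5)·(-6) / ((-4)·(-9)) = 0.833333
ρ = √|0.833333| = √0.833333 = 0.913
ρ < 1, so Jacobi converges

0.913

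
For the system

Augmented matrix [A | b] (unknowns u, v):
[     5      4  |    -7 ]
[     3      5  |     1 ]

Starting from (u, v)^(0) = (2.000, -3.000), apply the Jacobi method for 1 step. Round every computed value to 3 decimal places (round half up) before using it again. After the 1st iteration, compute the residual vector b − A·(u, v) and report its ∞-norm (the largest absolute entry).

8.000

Iteration 1:
  u = (-7 - (4)·-3.000) / (5) = 1.000
  v = (1 - (3)·2.000) / (5) = -1.000
Residual b − A·x = (-8.000, 3.000); ∞-norm = 8.000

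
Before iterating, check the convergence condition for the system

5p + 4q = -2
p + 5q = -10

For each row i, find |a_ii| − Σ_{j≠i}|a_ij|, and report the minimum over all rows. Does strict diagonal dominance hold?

1

row 1: |5| − (4) = 1
row 2: |5| − (1) = 4
minimum over rows = 1 → strictly diagonally dominant (convergence guaranteed)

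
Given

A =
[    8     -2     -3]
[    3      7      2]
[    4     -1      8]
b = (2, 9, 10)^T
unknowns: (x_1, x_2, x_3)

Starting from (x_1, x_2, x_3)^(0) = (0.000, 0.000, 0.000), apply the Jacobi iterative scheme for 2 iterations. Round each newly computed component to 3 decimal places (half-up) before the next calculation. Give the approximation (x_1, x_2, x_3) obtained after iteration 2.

Iteration 1:
  x_1 = (2 - (-2)·0.000 - (-3)·0.000) / (8) = 0.250
  x_2 = (9 - (3)·0.000 - (2)·0.000) / (7) = 1.286
  x_3 = (10 - (4)·0.000 - (-1)·0.000) / (8) = 1.250
Iteration 2:
  x_1 = (2 - (-2)·1.286 - (-3)·1.250) / (8) = 1.040
  x_2 = (9 - (3)·0.250 - (2)·1.250) / (7) = 0.821
  x_3 = (10 - (4)·0.250 - (-1)·1.286) / (8) = 1.286

(1.040, 0.821, 1.286)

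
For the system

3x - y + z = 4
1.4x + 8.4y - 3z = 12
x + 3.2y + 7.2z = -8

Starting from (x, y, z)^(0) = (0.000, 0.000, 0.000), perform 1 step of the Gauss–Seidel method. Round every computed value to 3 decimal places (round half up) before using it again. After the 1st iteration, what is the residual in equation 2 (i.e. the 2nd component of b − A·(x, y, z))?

Iteration 1:
  x = (4 - (-1)·0.000 - (1)·0.000) / (3) = 1.333
  y = (12 - (1.4)·1.333 - (-3)·0.000) / (8.4) = 1.206
  z = (-8 - (1)·1.333 - (3.2)·1.206) / (7.2) = -1.832
Residual b − A·x = (3.039, -5.493, -0.002)

-5.493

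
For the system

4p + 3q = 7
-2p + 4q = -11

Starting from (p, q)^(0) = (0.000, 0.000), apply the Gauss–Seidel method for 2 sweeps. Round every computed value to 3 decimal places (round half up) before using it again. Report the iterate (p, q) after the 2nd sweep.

Iteration 1:
  p = (7 - (3)·0.000) / (4) = 1.750
  q = (-11 - (-2)·1.750) / (4) = -1.875
Iteration 2:
  p = (7 - (3)·-1.875) / (4) = 3.156
  q = (-11 - (-2)·3.156) / (4) = -1.172

(3.156, -1.172)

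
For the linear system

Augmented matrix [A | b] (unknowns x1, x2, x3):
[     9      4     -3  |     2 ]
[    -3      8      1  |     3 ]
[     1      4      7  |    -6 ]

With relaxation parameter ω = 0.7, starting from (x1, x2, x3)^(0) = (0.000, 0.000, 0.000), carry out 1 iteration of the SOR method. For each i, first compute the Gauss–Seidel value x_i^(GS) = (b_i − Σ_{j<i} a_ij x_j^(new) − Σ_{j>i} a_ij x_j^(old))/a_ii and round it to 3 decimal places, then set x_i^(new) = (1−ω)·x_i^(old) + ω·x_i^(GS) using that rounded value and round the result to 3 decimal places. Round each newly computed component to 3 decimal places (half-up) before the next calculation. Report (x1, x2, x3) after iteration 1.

Iteration 1:
  x1: GS value = (2 - (4)·0.000 - (-3)·0.000) / (9) = 0.222;  x1 ← (1−ω)·0.000 + ω·0.222 = 0.155
  x2: GS value = (3 - (-3)·0.155 - (1)·0.000) / (8) = 0.433;  x2 ← (1−ω)·0.000 + ω·0.433 = 0.303
  x3: GS value = (-6 - (1)·0.155 - (4)·0.303) / (7) = -1.052;  x3 ← (1−ω)·0.000 + ω·-1.052 = -0.736

(0.155, 0.303, -0.736)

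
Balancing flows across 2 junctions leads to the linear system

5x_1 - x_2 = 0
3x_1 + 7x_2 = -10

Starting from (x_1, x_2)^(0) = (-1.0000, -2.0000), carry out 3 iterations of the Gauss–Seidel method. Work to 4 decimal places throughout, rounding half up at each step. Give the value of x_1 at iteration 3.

Iteration 1:
  x_1 = (0 - (-1)·-2.0000) / (5) = -0.4000
  x_2 = (-10 - (3)·-0.4000) / (7) = -1.2571
Iteration 2:
  x_1 = (0 - (-1)·-1.2571) / (5) = -0.2514
  x_2 = (-10 - (3)·-0.2514) / (7) = -1.3208
Iteration 3:
  x_1 = (0 - (-1)·-1.3208) / (5) = -0.2642
  x_2 = (-10 - (3)·-0.2642) / (7) = -1.3153

-0.2642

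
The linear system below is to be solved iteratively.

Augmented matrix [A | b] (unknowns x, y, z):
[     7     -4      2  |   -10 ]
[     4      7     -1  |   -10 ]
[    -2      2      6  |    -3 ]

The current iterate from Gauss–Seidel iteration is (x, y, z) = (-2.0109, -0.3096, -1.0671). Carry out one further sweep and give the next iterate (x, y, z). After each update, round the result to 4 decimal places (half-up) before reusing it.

One sweep:
  x = (-10 - (-4)·-0.3096 - (2)·-1.0671) / (7) = -1.3006
  y = (-10 - (4)·-1.3006 - (-1)·-1.0671) / (7) = -0.8378
  z = (-3 - (-2)·-1.3006 - (2)·-0.8378) / (6) = -0.6543

(-1.3006, -0.8378, -0.6543)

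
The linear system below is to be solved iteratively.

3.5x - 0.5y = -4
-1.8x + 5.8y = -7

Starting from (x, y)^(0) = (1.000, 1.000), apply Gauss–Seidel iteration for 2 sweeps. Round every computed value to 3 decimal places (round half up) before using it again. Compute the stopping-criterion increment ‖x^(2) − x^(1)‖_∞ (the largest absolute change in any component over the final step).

Iteration 1:
  x = (-4 - (-0.5)·1.000) / (3.5) = -1.000
  y = (-7 - (-1.8)·-1.000) / (5.8) = -1.517
Iteration 2:
  x = (-4 - (-0.5)·-1.517) / (3.5) = -1.360
  y = (-7 - (-1.8)·-1.360) / (5.8) = -1.629
Change: (-0.360, -0.112) → max |·| = 0.360

0.360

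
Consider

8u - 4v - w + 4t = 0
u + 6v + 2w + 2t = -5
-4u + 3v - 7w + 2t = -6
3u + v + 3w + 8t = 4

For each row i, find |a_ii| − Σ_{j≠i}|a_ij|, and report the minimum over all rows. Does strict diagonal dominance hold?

row 1: |8| − (4+1+4) = -1
row 2: |6| − (1+2+2) = 1
row 3: |-7| − (4+3+2) = -2
row 4: |8| − (3+1+3) = 1
minimum over rows = -2 → not strictly diagonally dominant

-2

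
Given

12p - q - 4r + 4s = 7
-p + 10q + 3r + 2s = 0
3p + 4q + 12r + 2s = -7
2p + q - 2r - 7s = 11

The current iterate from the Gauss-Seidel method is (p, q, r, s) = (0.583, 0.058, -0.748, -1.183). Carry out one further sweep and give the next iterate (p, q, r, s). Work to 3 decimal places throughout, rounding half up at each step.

(0.733, 0.534, -0.747, -1.072)

One sweep:
  p = (7 - (-1)·0.058 - (-4)·-0.748 - (4)·-1.183) / (12) = 0.733
  q = (0 - (-1)·0.733 - (3)·-0.748 - (2)·-1.183) / (10) = 0.534
  r = (-7 - (3)·0.733 - (4)·0.534 - (2)·-1.183) / (12) = -0.747
  s = (11 - (2)·0.733 - (1)·0.534 - (-2)·-0.747) / (-7) = -1.072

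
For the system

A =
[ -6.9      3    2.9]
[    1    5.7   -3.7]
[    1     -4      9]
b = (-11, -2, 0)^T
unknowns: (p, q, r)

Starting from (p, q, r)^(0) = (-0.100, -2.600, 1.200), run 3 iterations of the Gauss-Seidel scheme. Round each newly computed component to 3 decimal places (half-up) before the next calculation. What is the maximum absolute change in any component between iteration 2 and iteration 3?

0.596

Iteration 1:
  p = (-11 - (3)·-2.600 - (2.9)·1.200) / (-6.9) = 0.968
  q = (-2 - (1)·0.968 - (-3.7)·1.200) / (5.7) = 0.258
  r = (0 - (1)·0.968 - (-4)·0.258) / (9) = 0.007
Iteration 2:
  p = (-11 - (3)·0.258 - (2.9)·0.007) / (-6.9) = 1.709
  q = (-2 - (1)·1.709 - (-3.7)·0.007) / (5.7) = -0.646
  r = (0 - (1)·1.709 - (-4)·-0.646) / (9) = -0.477
Iteration 3:
  p = (-11 - (3)·-0.646 - (2.9)·-0.477) / (-6.9) = 1.113
  q = (-2 - (1)·1.113 - (-3.7)·-0.477) / (5.7) = -0.856
  r = (0 - (1)·1.113 - (-4)·-0.856) / (9) = -0.504
Change: (-0.596, -0.210, -0.027) → max |·| = 0.596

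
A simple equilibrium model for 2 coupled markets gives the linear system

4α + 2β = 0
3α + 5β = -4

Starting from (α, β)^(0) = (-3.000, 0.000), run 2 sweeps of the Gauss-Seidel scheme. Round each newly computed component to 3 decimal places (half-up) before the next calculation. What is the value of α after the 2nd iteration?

0.400

Iteration 1:
  α = (0 - (2)·0.000) / (4) = 0.000
  β = (-4 - (3)·0.000) / (5) = -0.800
Iteration 2:
  α = (0 - (2)·-0.800) / (4) = 0.400
  β = (-4 - (3)·0.400) / (5) = -1.040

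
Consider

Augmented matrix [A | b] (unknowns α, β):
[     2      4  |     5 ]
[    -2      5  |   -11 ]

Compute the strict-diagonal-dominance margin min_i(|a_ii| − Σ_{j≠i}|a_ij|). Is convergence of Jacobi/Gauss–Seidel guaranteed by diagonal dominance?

-2

row 1: |2| − (4) = -2
row 2: |5| − (2) = 3
minimum over rows = -2 → not strictly diagonally dominant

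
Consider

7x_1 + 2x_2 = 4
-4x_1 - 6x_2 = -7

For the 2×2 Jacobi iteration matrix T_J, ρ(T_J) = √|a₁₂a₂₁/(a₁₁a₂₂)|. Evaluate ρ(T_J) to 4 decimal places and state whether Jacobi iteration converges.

a₁₂a₂₁/(a₁₁a₂₂) = (2)·(-4) / ((7)·(-6)) = 0.190476
ρ = √|0.190476| = √0.190476 = 0.4364
ρ < 1, so Jacobi converges

0.4364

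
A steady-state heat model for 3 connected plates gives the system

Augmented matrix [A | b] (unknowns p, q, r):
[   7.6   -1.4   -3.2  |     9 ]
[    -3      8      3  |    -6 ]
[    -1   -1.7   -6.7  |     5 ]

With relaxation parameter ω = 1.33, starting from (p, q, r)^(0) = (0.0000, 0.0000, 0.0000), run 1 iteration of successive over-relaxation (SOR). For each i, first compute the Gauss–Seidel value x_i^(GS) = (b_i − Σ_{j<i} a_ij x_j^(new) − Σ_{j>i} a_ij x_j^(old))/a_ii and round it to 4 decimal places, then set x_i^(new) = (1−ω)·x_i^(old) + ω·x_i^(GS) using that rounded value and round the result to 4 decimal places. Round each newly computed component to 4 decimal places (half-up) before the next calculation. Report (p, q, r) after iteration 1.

Iteration 1:
  p: GS value = (9 - (-1.4)·0.0000 - (-3.2)·0.0000) / (7.6) = 1.1842;  p ← (1−ω)·0.0000 + ω·1.1842 = 1.5750
  q: GS value = (-6 - (-3)·1.5750 - (3)·0.0000) / (8) = -0.1594;  q ← (1−ω)·0.0000 + ω·-0.1594 = -0.2120
  r: GS value = (5 - (-1)·1.5750 - (-1.7)·-0.2120) / (-6.7) = -0.9276;  r ← (1−ω)·0.0000 + ω·-0.9276 = -1.2337

(1.5750, -0.2120, -1.2337)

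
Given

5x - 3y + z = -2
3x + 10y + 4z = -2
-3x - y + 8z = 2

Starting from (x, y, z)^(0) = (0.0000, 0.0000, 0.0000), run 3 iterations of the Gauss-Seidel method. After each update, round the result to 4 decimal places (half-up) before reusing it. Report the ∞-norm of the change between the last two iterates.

0.0120

Iteration 1:
  x = (-2 - (-3)·0.0000 - (1)·0.0000) / (5) = -0.4000
  y = (-2 - (3)·-0.4000 - (4)·0.0000) / (10) = -0.0800
  z = (2 - (-3)·-0.4000 - (-1)·-0.0800) / (8) = 0.0900
Iteration 2:
  x = (-2 - (-3)·-0.0800 - (1)·0.0900) / (5) = -0.4660
  y = (-2 - (3)·-0.4660 - (4)·0.0900) / (10) = -0.0962
  z = (2 - (-3)·-0.4660 - (-1)·-0.0962) / (8) = 0.0632
Iteration 3:
  x = (-2 - (-3)·-0.0962 - (1)·0.0632) / (5) = -0.4704
  y = (-2 - (3)·-0.4704 - (4)·0.0632) / (10) = -0.0842
  z = (2 - (-3)·-0.4704 - (-1)·-0.0842) / (8) = 0.0631
Change: (-0.0044, 0.0120, -0.0001) → max |·| = 0.0120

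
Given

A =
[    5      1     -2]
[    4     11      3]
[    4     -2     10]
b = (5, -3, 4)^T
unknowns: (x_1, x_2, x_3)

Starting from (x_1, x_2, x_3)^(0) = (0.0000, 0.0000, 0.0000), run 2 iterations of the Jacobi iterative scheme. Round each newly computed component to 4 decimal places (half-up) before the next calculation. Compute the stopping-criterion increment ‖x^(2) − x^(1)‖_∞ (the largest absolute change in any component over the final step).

0.4728

Iteration 1:
  x_1 = (5 - (1)·0.0000 - (-2)·0.0000) / (5) = 1.0000
  x_2 = (-3 - (4)·0.0000 - (3)·0.0000) / (11) = -0.2727
  x_3 = (4 - (4)·0.0000 - (-2)·0.0000) / (10) = 0.4000
Iteration 2:
  x_1 = (5 - (1)·-0.2727 - (-2)·0.4000) / (5) = 1.2145
  x_2 = (-3 - (4)·1.0000 - (3)·0.4000) / (11) = -0.7455
  x_3 = (4 - (4)·1.0000 - (-2)·-0.2727) / (10) = -0.0545
Change: (0.2145, -0.4728, -0.4545) → max |·| = 0.4728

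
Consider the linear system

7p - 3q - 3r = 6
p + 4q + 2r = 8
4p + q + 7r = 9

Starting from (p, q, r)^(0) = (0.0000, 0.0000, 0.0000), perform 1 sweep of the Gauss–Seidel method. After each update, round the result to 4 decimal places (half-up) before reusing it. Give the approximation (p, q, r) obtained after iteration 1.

(0.8571, 1.7857, 0.5408)

Iteration 1:
  p = (6 - (-3)·0.0000 - (-3)·0.0000) / (7) = 0.8571
  q = (8 - (1)·0.8571 - (2)·0.0000) / (4) = 1.7857
  r = (9 - (4)·0.8571 - (1)·1.7857) / (7) = 0.5408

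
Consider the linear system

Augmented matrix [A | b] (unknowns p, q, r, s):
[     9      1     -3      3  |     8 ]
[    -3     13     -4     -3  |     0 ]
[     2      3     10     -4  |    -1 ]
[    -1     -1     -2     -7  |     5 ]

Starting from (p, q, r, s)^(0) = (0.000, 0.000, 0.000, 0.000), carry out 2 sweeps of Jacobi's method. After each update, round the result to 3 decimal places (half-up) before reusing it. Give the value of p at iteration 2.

Iteration 1:
  p = (8 - (1)·0.000 - (-3)·0.000 - (3)·0.000) / (9) = 0.889
  q = (0 - (-3)·0.000 - (-4)·0.000 - (-3)·0.000) / (13) = 0.000
  r = (-1 - (2)·0.000 - (3)·0.000 - (-4)·0.000) / (10) = -0.100
  s = (5 - (-1)·0.000 - (-1)·0.000 - (-2)·0.000) / (-7) = -0.714
Iteration 2:
  p = (8 - (1)·0.000 - (-3)·-0.100 - (3)·-0.714) / (9) = 1.094
  q = (0 - (-3)·0.889 - (-4)·-0.100 - (-3)·-0.714) / (13) = 0.010
  r = (-1 - (2)·0.889 - (3)·0.000 - (-4)·-0.714) / (10) = -0.563
  s = (5 - (-1)·0.889 - (-1)·0.000 - (-2)·-0.100) / (-7) = -0.813

1.094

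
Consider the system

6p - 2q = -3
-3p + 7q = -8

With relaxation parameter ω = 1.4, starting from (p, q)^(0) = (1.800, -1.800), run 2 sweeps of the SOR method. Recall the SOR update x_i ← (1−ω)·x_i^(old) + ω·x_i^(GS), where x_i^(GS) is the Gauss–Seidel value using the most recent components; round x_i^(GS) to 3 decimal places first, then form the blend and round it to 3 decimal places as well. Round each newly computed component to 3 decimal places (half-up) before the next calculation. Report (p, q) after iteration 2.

Iteration 1:
  p: GS value = (-3 - (-2)·-1.800) / (6) = -1.100;  p ← (1−ω)·1.800 + ω·-1.100 = -2.260
  q: GS value = (-8 - (-3)·-2.260) / (7) = -2.111;  q ← (1−ω)·-1.800 + ω·-2.111 = -2.235
Iteration 2:
  p: GS value = (-3 - (-2)·-2.235) / (6) = -1.245;  p ← (1−ω)·-2.260 + ω·-1.245 = -0.839
  q: GS value = (-8 - (-3)·-0.839) / (7) = -1.502;  q ← (1−ω)·-2.235 + ω·-1.502 = -1.209

(-0.839, -1.209)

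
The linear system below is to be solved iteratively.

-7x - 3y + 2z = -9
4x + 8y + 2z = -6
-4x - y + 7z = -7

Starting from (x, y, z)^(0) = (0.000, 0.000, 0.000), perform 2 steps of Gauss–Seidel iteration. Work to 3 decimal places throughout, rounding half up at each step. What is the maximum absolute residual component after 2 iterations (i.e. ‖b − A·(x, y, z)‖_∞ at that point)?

Iteration 1:
  x = (-9 - (-3)·0.000 - (2)·0.000) / (-7) = 1.286
  y = (-6 - (4)·1.286 - (2)·0.000) / (8) = -1.393
  z = (-7 - (-4)·1.286 - (-1)·-1.393) / (7) = -0.464
Iteration 2:
  x = (-9 - (-3)·-1.393 - (2)·-0.464) / (-7) = 1.750
  y = (-6 - (4)·1.750 - (2)·-0.464) / (8) = -1.509
  z = (-7 - (-4)·1.750 - (-1)·-1.509) / (7) = -0.216
Residual b − A·x = (-0.845, -0.496, 0.003); ∞-norm = 0.845

0.845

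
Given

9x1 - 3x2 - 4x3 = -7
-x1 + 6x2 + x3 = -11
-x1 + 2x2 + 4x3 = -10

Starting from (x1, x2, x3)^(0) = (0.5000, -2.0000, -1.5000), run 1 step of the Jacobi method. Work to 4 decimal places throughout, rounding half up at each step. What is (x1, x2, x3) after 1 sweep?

Iteration 1:
  x1 = (-7 - (-3)·-2.0000 - (-4)·-1.5000) / (9) = -2.1111
  x2 = (-11 - (-1)·0.5000 - (1)·-1.5000) / (6) = -1.5000
  x3 = (-10 - (-1)·0.5000 - (2)·-2.0000) / (4) = -1.3750

(-2.1111, -1.5000, -1.3750)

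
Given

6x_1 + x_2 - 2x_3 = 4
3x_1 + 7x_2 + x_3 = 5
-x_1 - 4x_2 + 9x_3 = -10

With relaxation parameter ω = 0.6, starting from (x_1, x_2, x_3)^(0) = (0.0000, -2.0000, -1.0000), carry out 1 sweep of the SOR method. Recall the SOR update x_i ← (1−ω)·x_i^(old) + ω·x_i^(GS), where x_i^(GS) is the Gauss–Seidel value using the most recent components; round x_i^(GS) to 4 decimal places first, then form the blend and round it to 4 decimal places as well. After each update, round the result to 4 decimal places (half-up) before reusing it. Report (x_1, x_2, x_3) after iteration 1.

(0.4000, -0.3886, -1.1436)

Iteration 1:
  x_1: GS value = (4 - (1)·-2.0000 - (-2)·-1.0000) / (6) = 0.6667;  x_1 ← (1−ω)·0.0000 + ω·0.6667 = 0.4000
  x_2: GS value = (5 - (3)·0.4000 - (1)·-1.0000) / (7) = 0.6857;  x_2 ← (1−ω)·-2.0000 + ω·0.6857 = -0.3886
  x_3: GS value = (-10 - (-1)·0.4000 - (-4)·-0.3886) / (9) = -1.2394;  x_3 ← (1−ω)·-1.0000 + ω·-1.2394 = -1.1436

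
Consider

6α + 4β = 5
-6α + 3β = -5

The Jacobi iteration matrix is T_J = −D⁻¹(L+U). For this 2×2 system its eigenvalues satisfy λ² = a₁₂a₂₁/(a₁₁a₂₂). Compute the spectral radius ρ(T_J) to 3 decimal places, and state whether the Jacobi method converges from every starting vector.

1.155

a₁₂a₂₁/(a₁₁a₂₂) = (4)·(-6) / ((6)·(3)) = -1.333333
ρ = √|-1.333333| = √1.333333 = 1.155
ρ > 1, so Jacobi diverges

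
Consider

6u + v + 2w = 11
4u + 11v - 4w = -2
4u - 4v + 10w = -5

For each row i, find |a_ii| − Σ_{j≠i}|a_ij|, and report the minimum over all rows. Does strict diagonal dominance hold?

2

row 1: |6| − (1+2) = 3
row 2: |11| − (4+4) = 3
row 3: |10| − (4+4) = 2
minimum over rows = 2 → strictly diagonally dominant (convergence guaranteed)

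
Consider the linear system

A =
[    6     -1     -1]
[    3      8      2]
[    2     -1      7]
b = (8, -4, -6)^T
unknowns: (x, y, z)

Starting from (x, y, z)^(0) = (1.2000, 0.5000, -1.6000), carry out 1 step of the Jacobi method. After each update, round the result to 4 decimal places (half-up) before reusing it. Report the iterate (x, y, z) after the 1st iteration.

(1.1500, -0.5500, -1.1286)

Iteration 1:
  x = (8 - (-1)·0.5000 - (-1)·-1.6000) / (6) = 1.1500
  y = (-4 - (3)·1.2000 - (2)·-1.6000) / (8) = -0.5500
  z = (-6 - (2)·1.2000 - (-1)·0.5000) / (7) = -1.1286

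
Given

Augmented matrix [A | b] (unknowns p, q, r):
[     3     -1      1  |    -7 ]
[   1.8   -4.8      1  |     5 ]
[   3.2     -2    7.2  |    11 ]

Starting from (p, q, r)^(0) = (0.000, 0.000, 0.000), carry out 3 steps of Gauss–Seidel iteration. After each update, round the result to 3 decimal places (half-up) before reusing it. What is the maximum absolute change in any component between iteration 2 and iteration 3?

0.212

Iteration 1:
  p = (-7 - (-1)·0.000 - (1)·0.000) / (3) = -2.333
  q = (5 - (1.8)·-2.333 - (1)·0.000) / (-4.8) = -1.917
  r = (11 - (3.2)·-2.333 - (-2)·-1.917) / (7.2) = 2.032
Iteration 2:
  p = (-7 - (-1)·-1.917 - (1)·2.032) / (3) = -3.650
  q = (5 - (1.8)·-3.650 - (1)·2.032) / (-4.8) = -1.987
  r = (11 - (3.2)·-3.650 - (-2)·-1.987) / (7.2) = 2.598
Iteration 3:
  p = (-7 - (-1)·-1.987 - (1)·2.598) / (3) = -3.862
  q = (5 - (1.8)·-3.862 - (1)·2.598) / (-4.8) = -1.949
  r = (11 - (3.2)·-3.862 - (-2)·-1.949) / (7.2) = 2.703
Change: (-0.212, 0.038, 0.105) → max |·| = 0.212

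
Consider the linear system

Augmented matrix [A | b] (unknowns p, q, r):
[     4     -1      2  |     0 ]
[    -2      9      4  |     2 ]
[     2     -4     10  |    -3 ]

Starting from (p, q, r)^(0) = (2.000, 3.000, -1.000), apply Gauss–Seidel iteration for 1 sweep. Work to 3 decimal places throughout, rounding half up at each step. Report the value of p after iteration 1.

Iteration 1:
  p = (0 - (-1)·3.000 - (2)·-1.000) / (4) = 1.250
  q = (2 - (-2)·1.250 - (4)·-1.000) / (9) = 0.944
  r = (-3 - (2)·1.250 - (-4)·0.944) / (10) = -0.172

1.250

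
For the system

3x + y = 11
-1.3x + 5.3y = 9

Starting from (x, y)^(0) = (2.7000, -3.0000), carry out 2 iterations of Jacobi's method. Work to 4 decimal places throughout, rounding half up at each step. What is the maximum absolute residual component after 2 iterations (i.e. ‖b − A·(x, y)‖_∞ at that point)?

2.3230

Iteration 1:
  x = (11 - (1)·-3.0000) / (3) = 4.6667
  y = (9 - (-1.3)·2.7000) / (5.3) = 2.3604
Iteration 2:
  x = (11 - (1)·2.3604) / (3) = 2.8799
  y = (9 - (-1.3)·4.6667) / (5.3) = 2.8428
Residual b − A·x = (-0.4825, -2.3230); ∞-norm = 2.3230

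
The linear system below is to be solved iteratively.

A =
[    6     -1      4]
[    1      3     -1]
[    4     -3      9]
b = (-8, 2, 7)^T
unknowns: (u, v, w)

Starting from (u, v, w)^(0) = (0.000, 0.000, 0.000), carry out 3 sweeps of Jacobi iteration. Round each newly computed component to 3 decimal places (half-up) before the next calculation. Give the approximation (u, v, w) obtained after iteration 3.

(-2.167, 1.778, 2.008)

Iteration 1:
  u = (-8 - (-1)·0.000 - (4)·0.000) / (6) = -1.333
  v = (2 - (1)·0.000 - (-1)·0.000) / (3) = 0.667
  w = (7 - (4)·0.000 - (-3)·0.000) / (9) = 0.778
Iteration 2:
  u = (-8 - (-1)·0.667 - (4)·0.778) / (6) = -1.741
  v = (2 - (1)·-1.333 - (-1)·0.778) / (3) = 1.370
  w = (7 - (4)·-1.333 - (-3)·0.667) / (9) = 1.593
Iteration 3:
  u = (-8 - (-1)·1.370 - (4)·1.593) / (6) = -2.167
  v = (2 - (1)·-1.741 - (-1)·1.593) / (3) = 1.778
  w = (7 - (4)·-1.741 - (-3)·1.370) / (9) = 2.008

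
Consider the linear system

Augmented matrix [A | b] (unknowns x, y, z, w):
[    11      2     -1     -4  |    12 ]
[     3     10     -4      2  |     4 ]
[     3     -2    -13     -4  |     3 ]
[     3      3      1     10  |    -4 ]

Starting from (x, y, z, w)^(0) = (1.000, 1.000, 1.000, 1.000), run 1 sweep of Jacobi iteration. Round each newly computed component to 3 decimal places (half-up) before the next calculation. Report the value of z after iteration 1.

Iteration 1:
  x = (12 - (2)·1.000 - (-1)·1.000 - (-4)·1.000) / (11) = 1.364
  y = (4 - (3)·1.000 - (-4)·1.000 - (2)·1.000) / (10) = 0.300
  z = (3 - (3)·1.000 - (-2)·1.000 - (-4)·1.000) / (-13) = -0.462
  w = (-4 - (3)·1.000 - (3)·1.000 - (1)·1.000) / (10) = -1.100

-0.462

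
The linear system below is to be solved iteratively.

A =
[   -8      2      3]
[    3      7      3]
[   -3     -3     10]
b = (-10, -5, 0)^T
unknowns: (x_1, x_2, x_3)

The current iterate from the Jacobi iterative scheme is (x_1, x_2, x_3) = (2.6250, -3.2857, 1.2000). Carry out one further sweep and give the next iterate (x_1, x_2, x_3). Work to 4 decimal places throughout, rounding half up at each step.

(0.8786, -2.3536, -0.1982)

One sweep:
  x_1 = (-10 - (2)·-3.2857 - (3)·1.2000) / (-8) = 0.8786
  x_2 = (-5 - (3)·2.6250 - (3)·1.2000) / (7) = -2.3536
  x_3 = (0 - (-3)·2.6250 - (-3)·-3.2857) / (10) = -0.1982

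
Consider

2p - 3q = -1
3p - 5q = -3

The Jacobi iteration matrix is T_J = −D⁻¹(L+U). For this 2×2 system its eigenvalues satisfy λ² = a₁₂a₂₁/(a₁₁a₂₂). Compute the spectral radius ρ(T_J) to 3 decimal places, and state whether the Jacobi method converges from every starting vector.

a₁₂a₂₁/(a₁₁a₂₂) = (-3)·(3) / ((2)·(-5)) = 0.900000
ρ = √|0.900000| = √0.900000 = 0.949
ρ < 1, so Jacobi converges

0.949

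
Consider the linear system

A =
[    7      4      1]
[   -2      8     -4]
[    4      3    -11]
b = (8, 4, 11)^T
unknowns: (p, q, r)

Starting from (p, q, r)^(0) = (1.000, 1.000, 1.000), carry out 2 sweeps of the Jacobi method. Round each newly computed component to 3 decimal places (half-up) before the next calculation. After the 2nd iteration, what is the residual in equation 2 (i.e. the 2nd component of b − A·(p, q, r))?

Iteration 1:
  p = (8 - (4)·1.000 - (1)·1.000) / (7) = 0.429
  q = (4 - (-2)·1.000 - (-4)·1.000) / (8) = 1.250
  r = (11 - (4)·1.000 - (3)·1.000) / (-11) = -0.364
Iteration 2:
  p = (8 - (4)·1.250 - (1)·-0.364) / (7) = 0.481
  q = (4 - (-2)·0.429 - (-4)·-0.364) / (8) = 0.425
  r = (11 - (4)·0.429 - (3)·1.250) / (-11) = -0.503
Residual b − A·x = (3.436, -0.450, 2.268)

-0.450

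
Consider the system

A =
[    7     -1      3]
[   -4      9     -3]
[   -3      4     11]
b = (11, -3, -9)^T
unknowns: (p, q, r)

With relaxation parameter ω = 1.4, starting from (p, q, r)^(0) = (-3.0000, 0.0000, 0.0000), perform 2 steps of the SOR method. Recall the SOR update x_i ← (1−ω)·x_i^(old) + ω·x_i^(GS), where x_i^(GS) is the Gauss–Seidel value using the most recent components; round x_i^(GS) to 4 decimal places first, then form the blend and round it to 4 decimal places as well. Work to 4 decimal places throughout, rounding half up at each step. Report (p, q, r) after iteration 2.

Iteration 1:
  p: GS value = (11 - (-1)·0.0000 - (3)·0.0000) / (7) = 1.5714;  p ← (1−ω)·-3.0000 + ω·1.5714 = 3.4000
  q: GS value = (-3 - (-4)·3.4000 - (-3)·0.0000) / (9) = 1.1778;  q ← (1−ω)·0.0000 + ω·1.1778 = 1.6489
  r: GS value = (-9 - (-3)·3.4000 - (4)·1.6489) / (11) = -0.4905;  r ← (1−ω)·0.0000 + ω·-0.4905 = -0.6867
Iteration 2:
  p: GS value = (11 - (-1)·1.6489 - (3)·-0.6867) / (7) = 2.1013;  p ← (1−ω)·3.4000 + ω·2.1013 = 1.5818
  q: GS value = (-3 - (-4)·1.5818 - (-3)·-0.6867) / (9) = 0.1408;  q ← (1−ω)·1.6489 + ω·0.1408 = -0.4624
  r: GS value = (-9 - (-3)·1.5818 - (4)·-0.4624) / (11) = -0.2186;  r ← (1−ω)·-0.6867 + ω·-0.2186 = -0.0314

(1.5818, -0.4624, -0.0314)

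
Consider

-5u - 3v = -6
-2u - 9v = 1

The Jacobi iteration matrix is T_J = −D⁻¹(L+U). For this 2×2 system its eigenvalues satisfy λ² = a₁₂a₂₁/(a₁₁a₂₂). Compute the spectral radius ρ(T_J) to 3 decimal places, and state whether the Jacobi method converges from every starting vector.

a₁₂a₂₁/(a₁₁a₂₂) = (-3)·(-2) / ((-5)·(-9)) = 0.133333
ρ = √|0.133333| = √0.133333 = 0.365
ρ < 1, so Jacobi converges

0.365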